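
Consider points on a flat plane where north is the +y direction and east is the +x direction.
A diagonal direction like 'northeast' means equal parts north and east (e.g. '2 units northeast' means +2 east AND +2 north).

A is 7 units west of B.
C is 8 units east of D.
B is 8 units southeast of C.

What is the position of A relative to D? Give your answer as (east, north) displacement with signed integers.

Answer: A is at (east=9, north=-8) relative to D.

Derivation:
Place D at the origin (east=0, north=0).
  C is 8 units east of D: delta (east=+8, north=+0); C at (east=8, north=0).
  B is 8 units southeast of C: delta (east=+8, north=-8); B at (east=16, north=-8).
  A is 7 units west of B: delta (east=-7, north=+0); A at (east=9, north=-8).
Therefore A relative to D: (east=9, north=-8).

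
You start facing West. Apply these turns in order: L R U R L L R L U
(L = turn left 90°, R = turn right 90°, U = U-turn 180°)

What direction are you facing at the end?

Answer: Final heading: South

Derivation:
Start: West
  L (left (90° counter-clockwise)) -> South
  R (right (90° clockwise)) -> West
  U (U-turn (180°)) -> East
  R (right (90° clockwise)) -> South
  L (left (90° counter-clockwise)) -> East
  L (left (90° counter-clockwise)) -> North
  R (right (90° clockwise)) -> East
  L (left (90° counter-clockwise)) -> North
  U (U-turn (180°)) -> South
Final: South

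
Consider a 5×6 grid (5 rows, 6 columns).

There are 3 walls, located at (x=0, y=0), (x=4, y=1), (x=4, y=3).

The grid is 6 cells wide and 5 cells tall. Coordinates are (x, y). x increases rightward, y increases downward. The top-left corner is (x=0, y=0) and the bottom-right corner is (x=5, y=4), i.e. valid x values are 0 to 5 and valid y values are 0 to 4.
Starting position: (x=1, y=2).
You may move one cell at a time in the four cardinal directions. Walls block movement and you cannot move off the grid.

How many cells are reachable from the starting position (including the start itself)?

Answer: Reachable cells: 27

Derivation:
BFS flood-fill from (x=1, y=2):
  Distance 0: (x=1, y=2)
  Distance 1: (x=1, y=1), (x=0, y=2), (x=2, y=2), (x=1, y=3)
  Distance 2: (x=1, y=0), (x=0, y=1), (x=2, y=1), (x=3, y=2), (x=0, y=3), (x=2, y=3), (x=1, y=4)
  Distance 3: (x=2, y=0), (x=3, y=1), (x=4, y=2), (x=3, y=3), (x=0, y=4), (x=2, y=4)
  Distance 4: (x=3, y=0), (x=5, y=2), (x=3, y=4)
  Distance 5: (x=4, y=0), (x=5, y=1), (x=5, y=3), (x=4, y=4)
  Distance 6: (x=5, y=0), (x=5, y=4)
Total reachable: 27 (grid has 27 open cells total)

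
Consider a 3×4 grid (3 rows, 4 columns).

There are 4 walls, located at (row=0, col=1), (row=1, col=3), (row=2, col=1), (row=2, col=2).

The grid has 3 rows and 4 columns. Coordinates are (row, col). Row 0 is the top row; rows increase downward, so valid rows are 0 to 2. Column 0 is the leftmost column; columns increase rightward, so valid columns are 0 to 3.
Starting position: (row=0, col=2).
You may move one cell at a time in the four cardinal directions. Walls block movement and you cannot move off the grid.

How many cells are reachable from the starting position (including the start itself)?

Answer: Reachable cells: 7

Derivation:
BFS flood-fill from (row=0, col=2):
  Distance 0: (row=0, col=2)
  Distance 1: (row=0, col=3), (row=1, col=2)
  Distance 2: (row=1, col=1)
  Distance 3: (row=1, col=0)
  Distance 4: (row=0, col=0), (row=2, col=0)
Total reachable: 7 (grid has 8 open cells total)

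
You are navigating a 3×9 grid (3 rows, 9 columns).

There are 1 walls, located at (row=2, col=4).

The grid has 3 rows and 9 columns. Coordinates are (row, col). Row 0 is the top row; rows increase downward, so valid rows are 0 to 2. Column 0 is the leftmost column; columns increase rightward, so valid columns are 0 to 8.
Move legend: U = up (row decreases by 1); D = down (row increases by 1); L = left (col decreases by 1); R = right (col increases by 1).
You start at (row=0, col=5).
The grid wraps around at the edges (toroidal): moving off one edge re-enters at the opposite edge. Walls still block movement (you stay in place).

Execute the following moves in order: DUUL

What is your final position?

Answer: Final position: (row=2, col=5)

Derivation:
Start: (row=0, col=5)
  D (down): (row=0, col=5) -> (row=1, col=5)
  U (up): (row=1, col=5) -> (row=0, col=5)
  U (up): (row=0, col=5) -> (row=2, col=5)
  L (left): blocked, stay at (row=2, col=5)
Final: (row=2, col=5)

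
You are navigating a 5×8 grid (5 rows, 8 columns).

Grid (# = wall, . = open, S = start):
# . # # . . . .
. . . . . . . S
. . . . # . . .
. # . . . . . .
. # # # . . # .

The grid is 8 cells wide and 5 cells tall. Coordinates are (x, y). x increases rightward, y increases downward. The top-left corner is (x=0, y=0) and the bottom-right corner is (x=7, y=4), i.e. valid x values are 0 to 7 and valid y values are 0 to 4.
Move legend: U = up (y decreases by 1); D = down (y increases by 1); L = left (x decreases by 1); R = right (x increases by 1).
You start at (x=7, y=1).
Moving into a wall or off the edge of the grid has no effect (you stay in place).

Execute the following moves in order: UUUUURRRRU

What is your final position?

Start: (x=7, y=1)
  U (up): (x=7, y=1) -> (x=7, y=0)
  [×4]U (up): blocked, stay at (x=7, y=0)
  [×4]R (right): blocked, stay at (x=7, y=0)
  U (up): blocked, stay at (x=7, y=0)
Final: (x=7, y=0)

Answer: Final position: (x=7, y=0)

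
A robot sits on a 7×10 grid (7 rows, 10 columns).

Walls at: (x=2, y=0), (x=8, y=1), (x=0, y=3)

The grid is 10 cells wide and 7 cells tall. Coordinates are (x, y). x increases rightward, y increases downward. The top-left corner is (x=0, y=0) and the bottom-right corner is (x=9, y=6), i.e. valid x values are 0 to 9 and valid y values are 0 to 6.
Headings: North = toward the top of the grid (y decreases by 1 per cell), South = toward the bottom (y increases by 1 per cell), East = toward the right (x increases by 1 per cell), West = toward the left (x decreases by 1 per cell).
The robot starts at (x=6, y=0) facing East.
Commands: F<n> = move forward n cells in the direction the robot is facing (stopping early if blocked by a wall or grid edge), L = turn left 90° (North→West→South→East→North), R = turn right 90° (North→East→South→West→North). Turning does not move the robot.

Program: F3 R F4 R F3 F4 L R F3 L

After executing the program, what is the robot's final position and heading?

Answer: Final position: (x=0, y=4), facing South

Derivation:
Start: (x=6, y=0), facing East
  F3: move forward 3, now at (x=9, y=0)
  R: turn right, now facing South
  F4: move forward 4, now at (x=9, y=4)
  R: turn right, now facing West
  F3: move forward 3, now at (x=6, y=4)
  F4: move forward 4, now at (x=2, y=4)
  L: turn left, now facing South
  R: turn right, now facing West
  F3: move forward 2/3 (blocked), now at (x=0, y=4)
  L: turn left, now facing South
Final: (x=0, y=4), facing South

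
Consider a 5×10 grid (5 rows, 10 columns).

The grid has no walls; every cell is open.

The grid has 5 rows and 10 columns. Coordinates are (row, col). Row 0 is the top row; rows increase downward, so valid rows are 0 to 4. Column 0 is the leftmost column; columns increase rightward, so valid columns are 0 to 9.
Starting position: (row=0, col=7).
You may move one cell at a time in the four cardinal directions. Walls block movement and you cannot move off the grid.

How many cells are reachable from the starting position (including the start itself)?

Answer: Reachable cells: 50

Derivation:
BFS flood-fill from (row=0, col=7):
  Distance 0: (row=0, col=7)
  Distance 1: (row=0, col=6), (row=0, col=8), (row=1, col=7)
  Distance 2: (row=0, col=5), (row=0, col=9), (row=1, col=6), (row=1, col=8), (row=2, col=7)
  Distance 3: (row=0, col=4), (row=1, col=5), (row=1, col=9), (row=2, col=6), (row=2, col=8), (row=3, col=7)
  Distance 4: (row=0, col=3), (row=1, col=4), (row=2, col=5), (row=2, col=9), (row=3, col=6), (row=3, col=8), (row=4, col=7)
  Distance 5: (row=0, col=2), (row=1, col=3), (row=2, col=4), (row=3, col=5), (row=3, col=9), (row=4, col=6), (row=4, col=8)
  Distance 6: (row=0, col=1), (row=1, col=2), (row=2, col=3), (row=3, col=4), (row=4, col=5), (row=4, col=9)
  Distance 7: (row=0, col=0), (row=1, col=1), (row=2, col=2), (row=3, col=3), (row=4, col=4)
  Distance 8: (row=1, col=0), (row=2, col=1), (row=3, col=2), (row=4, col=3)
  Distance 9: (row=2, col=0), (row=3, col=1), (row=4, col=2)
  Distance 10: (row=3, col=0), (row=4, col=1)
  Distance 11: (row=4, col=0)
Total reachable: 50 (grid has 50 open cells total)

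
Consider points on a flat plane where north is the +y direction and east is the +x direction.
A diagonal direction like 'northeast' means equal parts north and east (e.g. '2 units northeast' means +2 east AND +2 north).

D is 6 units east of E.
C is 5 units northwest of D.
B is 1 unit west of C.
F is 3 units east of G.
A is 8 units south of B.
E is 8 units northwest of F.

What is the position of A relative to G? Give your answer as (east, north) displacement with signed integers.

Place G at the origin (east=0, north=0).
  F is 3 units east of G: delta (east=+3, north=+0); F at (east=3, north=0).
  E is 8 units northwest of F: delta (east=-8, north=+8); E at (east=-5, north=8).
  D is 6 units east of E: delta (east=+6, north=+0); D at (east=1, north=8).
  C is 5 units northwest of D: delta (east=-5, north=+5); C at (east=-4, north=13).
  B is 1 unit west of C: delta (east=-1, north=+0); B at (east=-5, north=13).
  A is 8 units south of B: delta (east=+0, north=-8); A at (east=-5, north=5).
Therefore A relative to G: (east=-5, north=5).

Answer: A is at (east=-5, north=5) relative to G.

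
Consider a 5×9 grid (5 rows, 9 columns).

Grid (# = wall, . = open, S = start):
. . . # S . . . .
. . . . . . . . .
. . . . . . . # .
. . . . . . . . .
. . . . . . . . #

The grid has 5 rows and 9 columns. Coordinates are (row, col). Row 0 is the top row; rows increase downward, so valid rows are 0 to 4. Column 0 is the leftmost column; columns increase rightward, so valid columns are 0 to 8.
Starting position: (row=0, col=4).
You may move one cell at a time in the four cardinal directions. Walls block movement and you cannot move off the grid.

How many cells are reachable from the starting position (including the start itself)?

Answer: Reachable cells: 42

Derivation:
BFS flood-fill from (row=0, col=4):
  Distance 0: (row=0, col=4)
  Distance 1: (row=0, col=5), (row=1, col=4)
  Distance 2: (row=0, col=6), (row=1, col=3), (row=1, col=5), (row=2, col=4)
  Distance 3: (row=0, col=7), (row=1, col=2), (row=1, col=6), (row=2, col=3), (row=2, col=5), (row=3, col=4)
  Distance 4: (row=0, col=2), (row=0, col=8), (row=1, col=1), (row=1, col=7), (row=2, col=2), (row=2, col=6), (row=3, col=3), (row=3, col=5), (row=4, col=4)
  Distance 5: (row=0, col=1), (row=1, col=0), (row=1, col=8), (row=2, col=1), (row=3, col=2), (row=3, col=6), (row=4, col=3), (row=4, col=5)
  Distance 6: (row=0, col=0), (row=2, col=0), (row=2, col=8), (row=3, col=1), (row=3, col=7), (row=4, col=2), (row=4, col=6)
  Distance 7: (row=3, col=0), (row=3, col=8), (row=4, col=1), (row=4, col=7)
  Distance 8: (row=4, col=0)
Total reachable: 42 (grid has 42 open cells total)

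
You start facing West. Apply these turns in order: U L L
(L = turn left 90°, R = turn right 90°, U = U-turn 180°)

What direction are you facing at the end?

Start: West
  U (U-turn (180°)) -> East
  L (left (90° counter-clockwise)) -> North
  L (left (90° counter-clockwise)) -> West
Final: West

Answer: Final heading: West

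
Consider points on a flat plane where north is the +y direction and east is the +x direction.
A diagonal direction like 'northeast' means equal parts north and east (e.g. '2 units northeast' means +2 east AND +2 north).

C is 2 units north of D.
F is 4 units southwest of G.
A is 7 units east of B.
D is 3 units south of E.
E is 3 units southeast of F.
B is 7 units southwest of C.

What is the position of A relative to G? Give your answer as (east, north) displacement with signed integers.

Answer: A is at (east=-1, north=-15) relative to G.

Derivation:
Place G at the origin (east=0, north=0).
  F is 4 units southwest of G: delta (east=-4, north=-4); F at (east=-4, north=-4).
  E is 3 units southeast of F: delta (east=+3, north=-3); E at (east=-1, north=-7).
  D is 3 units south of E: delta (east=+0, north=-3); D at (east=-1, north=-10).
  C is 2 units north of D: delta (east=+0, north=+2); C at (east=-1, north=-8).
  B is 7 units southwest of C: delta (east=-7, north=-7); B at (east=-8, north=-15).
  A is 7 units east of B: delta (east=+7, north=+0); A at (east=-1, north=-15).
Therefore A relative to G: (east=-1, north=-15).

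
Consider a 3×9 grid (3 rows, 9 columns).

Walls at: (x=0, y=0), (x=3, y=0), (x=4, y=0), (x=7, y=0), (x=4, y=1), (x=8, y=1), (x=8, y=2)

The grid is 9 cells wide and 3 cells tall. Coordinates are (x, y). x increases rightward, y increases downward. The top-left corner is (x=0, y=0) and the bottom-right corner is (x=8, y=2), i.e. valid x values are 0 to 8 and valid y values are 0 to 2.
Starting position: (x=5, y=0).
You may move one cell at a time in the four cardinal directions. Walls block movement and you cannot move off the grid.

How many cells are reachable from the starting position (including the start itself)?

Answer: Reachable cells: 19

Derivation:
BFS flood-fill from (x=5, y=0):
  Distance 0: (x=5, y=0)
  Distance 1: (x=6, y=0), (x=5, y=1)
  Distance 2: (x=6, y=1), (x=5, y=2)
  Distance 3: (x=7, y=1), (x=4, y=2), (x=6, y=2)
  Distance 4: (x=3, y=2), (x=7, y=2)
  Distance 5: (x=3, y=1), (x=2, y=2)
  Distance 6: (x=2, y=1), (x=1, y=2)
  Distance 7: (x=2, y=0), (x=1, y=1), (x=0, y=2)
  Distance 8: (x=1, y=0), (x=0, y=1)
Total reachable: 19 (grid has 20 open cells total)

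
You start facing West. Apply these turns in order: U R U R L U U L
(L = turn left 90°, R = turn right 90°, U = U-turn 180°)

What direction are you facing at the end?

Answer: Final heading: West

Derivation:
Start: West
  U (U-turn (180°)) -> East
  R (right (90° clockwise)) -> South
  U (U-turn (180°)) -> North
  R (right (90° clockwise)) -> East
  L (left (90° counter-clockwise)) -> North
  U (U-turn (180°)) -> South
  U (U-turn (180°)) -> North
  L (left (90° counter-clockwise)) -> West
Final: West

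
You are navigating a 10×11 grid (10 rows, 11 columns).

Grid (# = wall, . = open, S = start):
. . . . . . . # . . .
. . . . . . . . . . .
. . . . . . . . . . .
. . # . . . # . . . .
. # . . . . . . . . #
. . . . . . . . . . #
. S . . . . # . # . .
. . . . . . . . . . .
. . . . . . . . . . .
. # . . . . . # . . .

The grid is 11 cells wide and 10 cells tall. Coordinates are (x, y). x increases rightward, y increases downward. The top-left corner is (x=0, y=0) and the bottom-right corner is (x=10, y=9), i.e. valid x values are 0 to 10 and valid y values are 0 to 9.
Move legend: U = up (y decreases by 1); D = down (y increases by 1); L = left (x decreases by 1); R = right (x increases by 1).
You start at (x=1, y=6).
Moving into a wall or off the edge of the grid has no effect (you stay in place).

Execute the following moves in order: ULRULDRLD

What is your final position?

Answer: Final position: (x=0, y=7)

Derivation:
Start: (x=1, y=6)
  U (up): (x=1, y=6) -> (x=1, y=5)
  L (left): (x=1, y=5) -> (x=0, y=5)
  R (right): (x=0, y=5) -> (x=1, y=5)
  U (up): blocked, stay at (x=1, y=5)
  L (left): (x=1, y=5) -> (x=0, y=5)
  D (down): (x=0, y=5) -> (x=0, y=6)
  R (right): (x=0, y=6) -> (x=1, y=6)
  L (left): (x=1, y=6) -> (x=0, y=6)
  D (down): (x=0, y=6) -> (x=0, y=7)
Final: (x=0, y=7)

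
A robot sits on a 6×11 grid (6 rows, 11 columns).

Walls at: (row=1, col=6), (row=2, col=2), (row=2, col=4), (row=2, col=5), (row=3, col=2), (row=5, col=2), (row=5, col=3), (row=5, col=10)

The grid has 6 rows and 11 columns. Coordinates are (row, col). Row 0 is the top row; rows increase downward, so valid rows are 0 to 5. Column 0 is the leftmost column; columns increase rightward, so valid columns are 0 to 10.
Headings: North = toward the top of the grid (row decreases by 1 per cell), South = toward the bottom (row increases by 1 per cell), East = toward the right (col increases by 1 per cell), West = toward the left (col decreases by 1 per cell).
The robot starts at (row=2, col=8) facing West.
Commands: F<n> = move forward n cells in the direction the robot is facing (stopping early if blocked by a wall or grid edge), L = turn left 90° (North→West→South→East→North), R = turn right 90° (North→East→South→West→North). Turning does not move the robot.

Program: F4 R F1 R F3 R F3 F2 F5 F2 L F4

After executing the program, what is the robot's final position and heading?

Answer: Final position: (row=5, col=9), facing East

Derivation:
Start: (row=2, col=8), facing West
  F4: move forward 2/4 (blocked), now at (row=2, col=6)
  R: turn right, now facing North
  F1: move forward 0/1 (blocked), now at (row=2, col=6)
  R: turn right, now facing East
  F3: move forward 3, now at (row=2, col=9)
  R: turn right, now facing South
  F3: move forward 3, now at (row=5, col=9)
  F2: move forward 0/2 (blocked), now at (row=5, col=9)
  F5: move forward 0/5 (blocked), now at (row=5, col=9)
  F2: move forward 0/2 (blocked), now at (row=5, col=9)
  L: turn left, now facing East
  F4: move forward 0/4 (blocked), now at (row=5, col=9)
Final: (row=5, col=9), facing East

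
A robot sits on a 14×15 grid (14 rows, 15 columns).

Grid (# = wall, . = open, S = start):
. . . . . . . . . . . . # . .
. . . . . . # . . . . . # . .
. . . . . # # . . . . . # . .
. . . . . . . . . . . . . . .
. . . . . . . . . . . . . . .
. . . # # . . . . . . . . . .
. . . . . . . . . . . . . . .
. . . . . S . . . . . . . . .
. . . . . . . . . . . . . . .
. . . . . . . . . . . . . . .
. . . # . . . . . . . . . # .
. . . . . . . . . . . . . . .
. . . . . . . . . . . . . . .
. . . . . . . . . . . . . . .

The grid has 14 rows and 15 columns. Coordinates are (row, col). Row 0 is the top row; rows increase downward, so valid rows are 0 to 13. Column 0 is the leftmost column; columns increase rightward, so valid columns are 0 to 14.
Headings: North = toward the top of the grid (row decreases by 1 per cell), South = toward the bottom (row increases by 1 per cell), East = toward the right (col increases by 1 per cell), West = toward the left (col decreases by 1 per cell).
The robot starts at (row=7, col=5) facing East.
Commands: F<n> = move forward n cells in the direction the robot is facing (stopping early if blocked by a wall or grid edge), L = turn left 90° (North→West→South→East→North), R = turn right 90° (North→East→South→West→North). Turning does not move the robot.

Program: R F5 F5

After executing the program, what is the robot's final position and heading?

Start: (row=7, col=5), facing East
  R: turn right, now facing South
  F5: move forward 5, now at (row=12, col=5)
  F5: move forward 1/5 (blocked), now at (row=13, col=5)
Final: (row=13, col=5), facing South

Answer: Final position: (row=13, col=5), facing South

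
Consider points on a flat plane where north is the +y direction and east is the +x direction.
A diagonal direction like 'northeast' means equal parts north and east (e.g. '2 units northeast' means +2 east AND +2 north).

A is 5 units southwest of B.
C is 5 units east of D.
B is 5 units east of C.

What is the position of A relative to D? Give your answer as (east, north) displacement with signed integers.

Place D at the origin (east=0, north=0).
  C is 5 units east of D: delta (east=+5, north=+0); C at (east=5, north=0).
  B is 5 units east of C: delta (east=+5, north=+0); B at (east=10, north=0).
  A is 5 units southwest of B: delta (east=-5, north=-5); A at (east=5, north=-5).
Therefore A relative to D: (east=5, north=-5).

Answer: A is at (east=5, north=-5) relative to D.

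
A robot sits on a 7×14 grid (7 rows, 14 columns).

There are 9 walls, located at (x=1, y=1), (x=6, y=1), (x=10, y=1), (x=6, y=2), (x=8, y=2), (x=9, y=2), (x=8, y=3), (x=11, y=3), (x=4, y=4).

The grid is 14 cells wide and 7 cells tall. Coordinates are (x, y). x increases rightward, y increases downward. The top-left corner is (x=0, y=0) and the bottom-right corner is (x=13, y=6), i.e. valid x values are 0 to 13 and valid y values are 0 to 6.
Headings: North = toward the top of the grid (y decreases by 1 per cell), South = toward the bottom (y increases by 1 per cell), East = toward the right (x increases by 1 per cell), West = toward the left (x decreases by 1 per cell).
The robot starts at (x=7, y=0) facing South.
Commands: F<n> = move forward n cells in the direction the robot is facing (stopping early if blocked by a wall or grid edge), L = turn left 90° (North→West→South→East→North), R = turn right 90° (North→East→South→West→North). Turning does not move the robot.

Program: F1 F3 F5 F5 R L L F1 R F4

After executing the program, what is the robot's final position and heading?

Answer: Final position: (x=8, y=6), facing South

Derivation:
Start: (x=7, y=0), facing South
  F1: move forward 1, now at (x=7, y=1)
  F3: move forward 3, now at (x=7, y=4)
  F5: move forward 2/5 (blocked), now at (x=7, y=6)
  F5: move forward 0/5 (blocked), now at (x=7, y=6)
  R: turn right, now facing West
  L: turn left, now facing South
  L: turn left, now facing East
  F1: move forward 1, now at (x=8, y=6)
  R: turn right, now facing South
  F4: move forward 0/4 (blocked), now at (x=8, y=6)
Final: (x=8, y=6), facing South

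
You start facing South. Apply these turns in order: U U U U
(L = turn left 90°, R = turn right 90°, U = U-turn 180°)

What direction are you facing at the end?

Start: South
  U (U-turn (180°)) -> North
  U (U-turn (180°)) -> South
  U (U-turn (180°)) -> North
  U (U-turn (180°)) -> South
Final: South

Answer: Final heading: South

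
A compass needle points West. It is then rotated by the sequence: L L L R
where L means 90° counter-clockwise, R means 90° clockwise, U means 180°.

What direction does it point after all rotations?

Start: West
  L (left (90° counter-clockwise)) -> South
  L (left (90° counter-clockwise)) -> East
  L (left (90° counter-clockwise)) -> North
  R (right (90° clockwise)) -> East
Final: East

Answer: Final heading: East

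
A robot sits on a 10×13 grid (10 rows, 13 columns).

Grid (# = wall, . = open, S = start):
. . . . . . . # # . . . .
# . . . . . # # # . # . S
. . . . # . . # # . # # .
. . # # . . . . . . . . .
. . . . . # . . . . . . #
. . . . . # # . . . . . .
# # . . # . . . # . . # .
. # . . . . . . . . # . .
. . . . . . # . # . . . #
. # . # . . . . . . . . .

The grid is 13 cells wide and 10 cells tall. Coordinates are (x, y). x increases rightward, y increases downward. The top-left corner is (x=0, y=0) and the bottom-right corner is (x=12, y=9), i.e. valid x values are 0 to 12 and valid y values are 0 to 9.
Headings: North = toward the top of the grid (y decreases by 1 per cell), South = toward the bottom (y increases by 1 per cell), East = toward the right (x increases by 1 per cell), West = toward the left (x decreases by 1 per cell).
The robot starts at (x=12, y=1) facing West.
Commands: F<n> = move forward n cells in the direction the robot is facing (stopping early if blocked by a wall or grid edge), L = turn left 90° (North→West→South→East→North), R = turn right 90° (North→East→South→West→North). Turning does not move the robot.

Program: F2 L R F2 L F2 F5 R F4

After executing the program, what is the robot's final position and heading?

Answer: Final position: (x=11, y=1), facing West

Derivation:
Start: (x=12, y=1), facing West
  F2: move forward 1/2 (blocked), now at (x=11, y=1)
  L: turn left, now facing South
  R: turn right, now facing West
  F2: move forward 0/2 (blocked), now at (x=11, y=1)
  L: turn left, now facing South
  F2: move forward 0/2 (blocked), now at (x=11, y=1)
  F5: move forward 0/5 (blocked), now at (x=11, y=1)
  R: turn right, now facing West
  F4: move forward 0/4 (blocked), now at (x=11, y=1)
Final: (x=11, y=1), facing West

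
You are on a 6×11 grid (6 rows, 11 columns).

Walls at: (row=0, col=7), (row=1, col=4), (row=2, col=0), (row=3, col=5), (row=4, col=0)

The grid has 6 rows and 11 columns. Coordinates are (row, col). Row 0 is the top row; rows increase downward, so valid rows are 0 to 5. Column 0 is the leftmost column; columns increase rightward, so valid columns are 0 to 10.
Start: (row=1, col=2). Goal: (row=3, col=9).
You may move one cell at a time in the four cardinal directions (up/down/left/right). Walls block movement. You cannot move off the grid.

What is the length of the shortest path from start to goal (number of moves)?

BFS from (row=1, col=2) until reaching (row=3, col=9):
  Distance 0: (row=1, col=2)
  Distance 1: (row=0, col=2), (row=1, col=1), (row=1, col=3), (row=2, col=2)
  Distance 2: (row=0, col=1), (row=0, col=3), (row=1, col=0), (row=2, col=1), (row=2, col=3), (row=3, col=2)
  Distance 3: (row=0, col=0), (row=0, col=4), (row=2, col=4), (row=3, col=1), (row=3, col=3), (row=4, col=2)
  Distance 4: (row=0, col=5), (row=2, col=5), (row=3, col=0), (row=3, col=4), (row=4, col=1), (row=4, col=3), (row=5, col=2)
  Distance 5: (row=0, col=6), (row=1, col=5), (row=2, col=6), (row=4, col=4), (row=5, col=1), (row=5, col=3)
  Distance 6: (row=1, col=6), (row=2, col=7), (row=3, col=6), (row=4, col=5), (row=5, col=0), (row=5, col=4)
  Distance 7: (row=1, col=7), (row=2, col=8), (row=3, col=7), (row=4, col=6), (row=5, col=5)
  Distance 8: (row=1, col=8), (row=2, col=9), (row=3, col=8), (row=4, col=7), (row=5, col=6)
  Distance 9: (row=0, col=8), (row=1, col=9), (row=2, col=10), (row=3, col=9), (row=4, col=8), (row=5, col=7)  <- goal reached here
One shortest path (9 moves): (row=1, col=2) -> (row=1, col=3) -> (row=2, col=3) -> (row=2, col=4) -> (row=2, col=5) -> (row=2, col=6) -> (row=2, col=7) -> (row=2, col=8) -> (row=2, col=9) -> (row=3, col=9)

Answer: Shortest path length: 9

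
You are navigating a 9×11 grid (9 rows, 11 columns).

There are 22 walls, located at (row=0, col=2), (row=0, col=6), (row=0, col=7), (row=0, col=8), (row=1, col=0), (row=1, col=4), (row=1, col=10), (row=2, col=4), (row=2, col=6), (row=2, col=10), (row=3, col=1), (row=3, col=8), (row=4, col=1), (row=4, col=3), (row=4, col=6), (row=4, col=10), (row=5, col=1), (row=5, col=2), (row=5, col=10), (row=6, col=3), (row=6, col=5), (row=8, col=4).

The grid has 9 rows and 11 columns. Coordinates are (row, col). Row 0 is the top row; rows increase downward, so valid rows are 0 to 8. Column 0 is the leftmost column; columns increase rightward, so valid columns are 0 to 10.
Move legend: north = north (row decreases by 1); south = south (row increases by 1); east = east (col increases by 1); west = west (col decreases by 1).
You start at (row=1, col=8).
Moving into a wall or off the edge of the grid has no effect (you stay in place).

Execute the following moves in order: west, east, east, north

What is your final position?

Start: (row=1, col=8)
  west (west): (row=1, col=8) -> (row=1, col=7)
  east (east): (row=1, col=7) -> (row=1, col=8)
  east (east): (row=1, col=8) -> (row=1, col=9)
  north (north): (row=1, col=9) -> (row=0, col=9)
Final: (row=0, col=9)

Answer: Final position: (row=0, col=9)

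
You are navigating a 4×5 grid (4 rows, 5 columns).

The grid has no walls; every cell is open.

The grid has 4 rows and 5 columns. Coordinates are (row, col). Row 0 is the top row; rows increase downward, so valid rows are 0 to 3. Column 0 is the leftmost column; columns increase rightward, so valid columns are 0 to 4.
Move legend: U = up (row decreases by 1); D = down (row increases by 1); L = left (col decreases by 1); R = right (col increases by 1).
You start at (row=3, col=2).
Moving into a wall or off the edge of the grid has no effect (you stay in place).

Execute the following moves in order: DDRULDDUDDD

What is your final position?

Answer: Final position: (row=3, col=2)

Derivation:
Start: (row=3, col=2)
  D (down): blocked, stay at (row=3, col=2)
  D (down): blocked, stay at (row=3, col=2)
  R (right): (row=3, col=2) -> (row=3, col=3)
  U (up): (row=3, col=3) -> (row=2, col=3)
  L (left): (row=2, col=3) -> (row=2, col=2)
  D (down): (row=2, col=2) -> (row=3, col=2)
  D (down): blocked, stay at (row=3, col=2)
  U (up): (row=3, col=2) -> (row=2, col=2)
  D (down): (row=2, col=2) -> (row=3, col=2)
  D (down): blocked, stay at (row=3, col=2)
  D (down): blocked, stay at (row=3, col=2)
Final: (row=3, col=2)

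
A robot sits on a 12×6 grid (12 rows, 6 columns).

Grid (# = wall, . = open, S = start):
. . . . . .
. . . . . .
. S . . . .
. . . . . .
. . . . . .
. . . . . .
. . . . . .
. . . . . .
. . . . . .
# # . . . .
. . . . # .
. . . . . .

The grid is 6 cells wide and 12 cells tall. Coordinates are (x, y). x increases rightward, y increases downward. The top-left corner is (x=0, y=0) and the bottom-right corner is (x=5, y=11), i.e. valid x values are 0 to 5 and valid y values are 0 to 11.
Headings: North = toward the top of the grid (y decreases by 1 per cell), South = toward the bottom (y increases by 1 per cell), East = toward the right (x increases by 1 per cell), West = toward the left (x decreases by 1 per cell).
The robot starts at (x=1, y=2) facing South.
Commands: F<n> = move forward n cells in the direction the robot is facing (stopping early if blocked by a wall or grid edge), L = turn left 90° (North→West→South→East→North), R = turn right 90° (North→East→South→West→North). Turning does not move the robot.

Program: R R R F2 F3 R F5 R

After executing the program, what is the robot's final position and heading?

Start: (x=1, y=2), facing South
  R: turn right, now facing West
  R: turn right, now facing North
  R: turn right, now facing East
  F2: move forward 2, now at (x=3, y=2)
  F3: move forward 2/3 (blocked), now at (x=5, y=2)
  R: turn right, now facing South
  F5: move forward 5, now at (x=5, y=7)
  R: turn right, now facing West
Final: (x=5, y=7), facing West

Answer: Final position: (x=5, y=7), facing West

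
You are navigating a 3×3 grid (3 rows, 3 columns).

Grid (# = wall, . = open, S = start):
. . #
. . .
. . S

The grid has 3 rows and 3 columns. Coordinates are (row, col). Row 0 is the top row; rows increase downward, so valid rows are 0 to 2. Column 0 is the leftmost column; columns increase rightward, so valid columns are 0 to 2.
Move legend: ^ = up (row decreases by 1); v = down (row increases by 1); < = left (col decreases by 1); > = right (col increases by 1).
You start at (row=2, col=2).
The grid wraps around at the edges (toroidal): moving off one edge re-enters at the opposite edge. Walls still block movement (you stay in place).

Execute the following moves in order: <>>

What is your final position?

Answer: Final position: (row=2, col=0)

Derivation:
Start: (row=2, col=2)
  < (left): (row=2, col=2) -> (row=2, col=1)
  > (right): (row=2, col=1) -> (row=2, col=2)
  > (right): (row=2, col=2) -> (row=2, col=0)
Final: (row=2, col=0)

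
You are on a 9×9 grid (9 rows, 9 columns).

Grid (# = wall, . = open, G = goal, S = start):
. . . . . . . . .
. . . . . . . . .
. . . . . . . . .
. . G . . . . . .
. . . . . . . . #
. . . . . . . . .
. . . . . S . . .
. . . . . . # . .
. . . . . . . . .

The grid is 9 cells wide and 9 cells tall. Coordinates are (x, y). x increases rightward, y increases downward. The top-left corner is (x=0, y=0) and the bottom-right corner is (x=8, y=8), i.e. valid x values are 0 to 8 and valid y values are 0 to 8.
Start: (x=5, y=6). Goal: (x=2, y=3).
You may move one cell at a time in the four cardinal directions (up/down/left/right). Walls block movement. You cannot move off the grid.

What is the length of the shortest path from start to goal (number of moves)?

BFS from (x=5, y=6) until reaching (x=2, y=3):
  Distance 0: (x=5, y=6)
  Distance 1: (x=5, y=5), (x=4, y=6), (x=6, y=6), (x=5, y=7)
  Distance 2: (x=5, y=4), (x=4, y=5), (x=6, y=5), (x=3, y=6), (x=7, y=6), (x=4, y=7), (x=5, y=8)
  Distance 3: (x=5, y=3), (x=4, y=4), (x=6, y=4), (x=3, y=5), (x=7, y=5), (x=2, y=6), (x=8, y=6), (x=3, y=7), (x=7, y=7), (x=4, y=8), (x=6, y=8)
  Distance 4: (x=5, y=2), (x=4, y=3), (x=6, y=3), (x=3, y=4), (x=7, y=4), (x=2, y=5), (x=8, y=5), (x=1, y=6), (x=2, y=7), (x=8, y=7), (x=3, y=8), (x=7, y=8)
  Distance 5: (x=5, y=1), (x=4, y=2), (x=6, y=2), (x=3, y=3), (x=7, y=3), (x=2, y=4), (x=1, y=5), (x=0, y=6), (x=1, y=7), (x=2, y=8), (x=8, y=8)
  Distance 6: (x=5, y=0), (x=4, y=1), (x=6, y=1), (x=3, y=2), (x=7, y=2), (x=2, y=3), (x=8, y=3), (x=1, y=4), (x=0, y=5), (x=0, y=7), (x=1, y=8)  <- goal reached here
One shortest path (6 moves): (x=5, y=6) -> (x=4, y=6) -> (x=3, y=6) -> (x=2, y=6) -> (x=2, y=5) -> (x=2, y=4) -> (x=2, y=3)

Answer: Shortest path length: 6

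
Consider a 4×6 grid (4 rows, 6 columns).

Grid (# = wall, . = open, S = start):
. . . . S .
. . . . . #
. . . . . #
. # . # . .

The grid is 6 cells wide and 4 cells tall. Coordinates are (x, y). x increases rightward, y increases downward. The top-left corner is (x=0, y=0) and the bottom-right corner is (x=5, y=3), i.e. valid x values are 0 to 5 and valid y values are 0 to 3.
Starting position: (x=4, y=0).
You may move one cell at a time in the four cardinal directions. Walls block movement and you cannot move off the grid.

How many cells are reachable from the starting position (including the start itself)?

BFS flood-fill from (x=4, y=0):
  Distance 0: (x=4, y=0)
  Distance 1: (x=3, y=0), (x=5, y=0), (x=4, y=1)
  Distance 2: (x=2, y=0), (x=3, y=1), (x=4, y=2)
  Distance 3: (x=1, y=0), (x=2, y=1), (x=3, y=2), (x=4, y=3)
  Distance 4: (x=0, y=0), (x=1, y=1), (x=2, y=2), (x=5, y=3)
  Distance 5: (x=0, y=1), (x=1, y=2), (x=2, y=3)
  Distance 6: (x=0, y=2)
  Distance 7: (x=0, y=3)
Total reachable: 20 (grid has 20 open cells total)

Answer: Reachable cells: 20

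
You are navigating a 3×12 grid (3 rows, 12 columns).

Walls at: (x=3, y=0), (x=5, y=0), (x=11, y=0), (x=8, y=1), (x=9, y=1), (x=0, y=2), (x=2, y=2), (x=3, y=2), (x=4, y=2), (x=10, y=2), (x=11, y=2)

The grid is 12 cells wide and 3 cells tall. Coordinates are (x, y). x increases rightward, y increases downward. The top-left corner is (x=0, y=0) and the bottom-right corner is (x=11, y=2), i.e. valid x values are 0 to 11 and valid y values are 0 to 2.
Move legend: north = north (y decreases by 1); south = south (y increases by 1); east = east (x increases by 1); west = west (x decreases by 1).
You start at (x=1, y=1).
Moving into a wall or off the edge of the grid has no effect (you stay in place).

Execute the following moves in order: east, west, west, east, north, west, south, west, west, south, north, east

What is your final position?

Answer: Final position: (x=1, y=0)

Derivation:
Start: (x=1, y=1)
  east (east): (x=1, y=1) -> (x=2, y=1)
  west (west): (x=2, y=1) -> (x=1, y=1)
  west (west): (x=1, y=1) -> (x=0, y=1)
  east (east): (x=0, y=1) -> (x=1, y=1)
  north (north): (x=1, y=1) -> (x=1, y=0)
  west (west): (x=1, y=0) -> (x=0, y=0)
  south (south): (x=0, y=0) -> (x=0, y=1)
  west (west): blocked, stay at (x=0, y=1)
  west (west): blocked, stay at (x=0, y=1)
  south (south): blocked, stay at (x=0, y=1)
  north (north): (x=0, y=1) -> (x=0, y=0)
  east (east): (x=0, y=0) -> (x=1, y=0)
Final: (x=1, y=0)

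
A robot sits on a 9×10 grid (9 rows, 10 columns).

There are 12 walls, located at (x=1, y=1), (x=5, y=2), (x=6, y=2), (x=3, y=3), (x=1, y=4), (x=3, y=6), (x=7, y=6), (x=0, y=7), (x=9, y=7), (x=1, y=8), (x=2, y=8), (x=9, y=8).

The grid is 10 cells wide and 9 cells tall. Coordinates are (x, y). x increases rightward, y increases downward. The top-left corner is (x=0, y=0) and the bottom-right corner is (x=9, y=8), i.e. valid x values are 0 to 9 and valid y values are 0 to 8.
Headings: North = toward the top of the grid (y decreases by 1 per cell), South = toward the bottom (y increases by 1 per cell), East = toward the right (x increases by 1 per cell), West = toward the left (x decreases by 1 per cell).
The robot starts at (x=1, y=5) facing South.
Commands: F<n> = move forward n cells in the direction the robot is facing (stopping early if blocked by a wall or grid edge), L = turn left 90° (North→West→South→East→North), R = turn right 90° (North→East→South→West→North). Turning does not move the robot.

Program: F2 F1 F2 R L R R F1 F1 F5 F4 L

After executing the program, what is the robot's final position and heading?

Start: (x=1, y=5), facing South
  F2: move forward 2, now at (x=1, y=7)
  F1: move forward 0/1 (blocked), now at (x=1, y=7)
  F2: move forward 0/2 (blocked), now at (x=1, y=7)
  R: turn right, now facing West
  L: turn left, now facing South
  R: turn right, now facing West
  R: turn right, now facing North
  F1: move forward 1, now at (x=1, y=6)
  F1: move forward 1, now at (x=1, y=5)
  F5: move forward 0/5 (blocked), now at (x=1, y=5)
  F4: move forward 0/4 (blocked), now at (x=1, y=5)
  L: turn left, now facing West
Final: (x=1, y=5), facing West

Answer: Final position: (x=1, y=5), facing West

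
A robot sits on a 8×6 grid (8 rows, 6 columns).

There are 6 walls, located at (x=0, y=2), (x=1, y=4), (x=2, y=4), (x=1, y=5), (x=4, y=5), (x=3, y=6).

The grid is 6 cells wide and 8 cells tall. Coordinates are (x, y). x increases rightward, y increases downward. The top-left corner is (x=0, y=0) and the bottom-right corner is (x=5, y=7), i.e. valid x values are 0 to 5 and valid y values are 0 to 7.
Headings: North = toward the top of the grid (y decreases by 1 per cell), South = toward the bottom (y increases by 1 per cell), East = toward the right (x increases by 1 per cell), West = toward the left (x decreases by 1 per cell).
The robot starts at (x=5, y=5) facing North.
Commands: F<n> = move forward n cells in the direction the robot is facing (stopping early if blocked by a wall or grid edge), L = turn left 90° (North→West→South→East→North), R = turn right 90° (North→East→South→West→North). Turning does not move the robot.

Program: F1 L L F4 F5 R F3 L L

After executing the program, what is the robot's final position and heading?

Answer: Final position: (x=2, y=7), facing East

Derivation:
Start: (x=5, y=5), facing North
  F1: move forward 1, now at (x=5, y=4)
  L: turn left, now facing West
  L: turn left, now facing South
  F4: move forward 3/4 (blocked), now at (x=5, y=7)
  F5: move forward 0/5 (blocked), now at (x=5, y=7)
  R: turn right, now facing West
  F3: move forward 3, now at (x=2, y=7)
  L: turn left, now facing South
  L: turn left, now facing East
Final: (x=2, y=7), facing East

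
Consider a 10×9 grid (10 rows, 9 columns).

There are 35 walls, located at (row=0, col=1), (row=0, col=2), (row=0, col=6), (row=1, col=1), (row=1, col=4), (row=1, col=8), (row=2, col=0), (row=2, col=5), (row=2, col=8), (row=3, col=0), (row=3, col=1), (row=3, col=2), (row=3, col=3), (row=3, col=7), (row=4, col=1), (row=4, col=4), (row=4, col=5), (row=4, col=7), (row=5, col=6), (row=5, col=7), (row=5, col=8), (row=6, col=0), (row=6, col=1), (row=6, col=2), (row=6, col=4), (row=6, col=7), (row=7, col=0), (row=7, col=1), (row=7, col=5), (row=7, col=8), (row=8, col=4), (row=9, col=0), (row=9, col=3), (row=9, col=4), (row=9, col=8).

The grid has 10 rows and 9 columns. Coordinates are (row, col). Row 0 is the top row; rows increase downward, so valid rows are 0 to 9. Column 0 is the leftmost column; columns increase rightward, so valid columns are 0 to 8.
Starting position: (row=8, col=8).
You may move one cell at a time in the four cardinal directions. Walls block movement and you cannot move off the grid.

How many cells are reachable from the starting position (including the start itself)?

Answer: Reachable cells: 30

Derivation:
BFS flood-fill from (row=8, col=8):
  Distance 0: (row=8, col=8)
  Distance 1: (row=8, col=7)
  Distance 2: (row=7, col=7), (row=8, col=6), (row=9, col=7)
  Distance 3: (row=7, col=6), (row=8, col=5), (row=9, col=6)
  Distance 4: (row=6, col=6), (row=9, col=5)
  Distance 5: (row=6, col=5)
  Distance 6: (row=5, col=5)
  Distance 7: (row=5, col=4)
  Distance 8: (row=5, col=3)
  Distance 9: (row=4, col=3), (row=5, col=2), (row=6, col=3)
  Distance 10: (row=4, col=2), (row=5, col=1), (row=7, col=3)
  Distance 11: (row=5, col=0), (row=7, col=2), (row=7, col=4), (row=8, col=3)
  Distance 12: (row=4, col=0), (row=8, col=2)
  Distance 13: (row=8, col=1), (row=9, col=2)
  Distance 14: (row=8, col=0), (row=9, col=1)
Total reachable: 30 (grid has 55 open cells total)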